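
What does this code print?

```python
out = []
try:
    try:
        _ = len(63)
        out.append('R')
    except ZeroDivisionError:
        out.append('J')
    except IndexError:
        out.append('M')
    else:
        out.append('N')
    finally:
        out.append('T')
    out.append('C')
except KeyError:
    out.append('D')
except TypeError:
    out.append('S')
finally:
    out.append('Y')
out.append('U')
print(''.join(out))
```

Execution trace: 'T' (inner finally) → 'S' (except TypeError) → 'Y' (finally) → 'U' (after the try/except). Output: TSYU

Answer: TSYU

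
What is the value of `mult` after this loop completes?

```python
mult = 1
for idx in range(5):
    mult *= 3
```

3^5 = 243
`mult` takes the values: 1 → 3 → 9 → 27 → 81 → 243

Answer: 243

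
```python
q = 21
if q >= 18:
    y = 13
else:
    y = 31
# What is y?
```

Trace:
`q = 21` → q = 21
`if q >= 18: ...` → q >= 18 is True → y = 13
So y = 13

Answer: 13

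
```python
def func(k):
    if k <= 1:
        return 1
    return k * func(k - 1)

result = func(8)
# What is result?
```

func(8) = 8 * 7 * 6 * 5 * 4 * 3 * 2 * 1 = 40320

Answer: 40320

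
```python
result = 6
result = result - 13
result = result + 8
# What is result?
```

Trace:
`result = 6` → result = 6
`result = result - 13` → result = -7
`result = result + 8` → result = 1
So result = 1

Answer: 1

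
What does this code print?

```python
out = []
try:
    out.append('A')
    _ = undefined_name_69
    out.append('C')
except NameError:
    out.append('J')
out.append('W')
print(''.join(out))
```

Execution trace: 'A' (try body) → 'J' (except NameError) → 'W' (after the try/except). Output: AJW

Answer: AJW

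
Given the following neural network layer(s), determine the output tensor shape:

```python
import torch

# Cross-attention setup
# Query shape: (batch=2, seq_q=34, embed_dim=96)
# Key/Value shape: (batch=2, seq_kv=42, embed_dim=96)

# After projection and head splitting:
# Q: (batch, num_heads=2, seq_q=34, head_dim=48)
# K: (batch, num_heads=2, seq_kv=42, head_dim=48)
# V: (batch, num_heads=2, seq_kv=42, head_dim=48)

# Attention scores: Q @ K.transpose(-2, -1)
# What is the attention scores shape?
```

Input: (2, 34, 96) -> Output: (2, 2, 34, 42)

Answer: (2, 2, 34, 42)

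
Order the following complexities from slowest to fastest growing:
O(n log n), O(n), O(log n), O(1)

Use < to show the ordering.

Ordered by growth rate: O(1) < O(log n) < O(n) < O(n log n)

Answer: O(1) < O(log n) < O(n) < O(n log n)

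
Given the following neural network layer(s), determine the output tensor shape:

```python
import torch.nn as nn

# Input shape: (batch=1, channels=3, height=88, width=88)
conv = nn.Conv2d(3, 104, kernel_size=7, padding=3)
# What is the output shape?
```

Input: (1, 3, 88, 88) -> Output: (1, 104, 88, 88)

Answer: (1, 104, 88, 88)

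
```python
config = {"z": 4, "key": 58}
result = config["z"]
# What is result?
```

Trace:
`config = {"z": 4, "key": 58}` → config = {'z': 4, 'key': 58}
`result = config["z"]` → result = 4
So result = 4

Answer: 4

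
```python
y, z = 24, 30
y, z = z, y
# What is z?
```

Trace:
`y, z = 24, 30` → y = 24; z = 30
`y, z = z, y` → y = 30; z = 24
So z = 24

Answer: 24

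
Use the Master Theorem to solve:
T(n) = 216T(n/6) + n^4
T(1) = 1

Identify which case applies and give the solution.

a=216, b=6, f(n)=n^4. log_6(216) = 3. Since c=4 > 3 and the regularity condition holds (216(n/6)^4 = (216/6^4)n^4 with 216/6^4 < 1), Case 3 applies: T(n) = Θ(f(n)) = O(n^4).

Answer: O(n^4) - Case 3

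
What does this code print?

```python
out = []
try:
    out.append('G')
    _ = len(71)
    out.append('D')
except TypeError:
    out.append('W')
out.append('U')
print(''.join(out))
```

Execution trace: 'G' (try body) → 'W' (except TypeError) → 'U' (after the try/except). Output: GWU

Answer: GWU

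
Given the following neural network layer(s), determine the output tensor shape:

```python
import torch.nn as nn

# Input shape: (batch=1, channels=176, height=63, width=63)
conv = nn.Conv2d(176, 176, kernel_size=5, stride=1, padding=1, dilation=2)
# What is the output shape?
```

Input: (1, 176, 63, 63) -> Output: (1, 176, 57, 57)

Answer: (1, 176, 57, 57)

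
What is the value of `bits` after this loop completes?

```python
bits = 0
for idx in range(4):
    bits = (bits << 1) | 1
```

Build 4 consecutive 1-bits: 0b1111
`bits` takes the values: 0 → 1 → 3 → 7 → 15

Answer: 15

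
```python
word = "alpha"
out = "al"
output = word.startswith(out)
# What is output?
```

Trace:
`word = "alpha"` → word = 'alpha'
`out = "al"` → out = 'al'
`output = word.startswith(out)` → output = True
So output = True

Answer: True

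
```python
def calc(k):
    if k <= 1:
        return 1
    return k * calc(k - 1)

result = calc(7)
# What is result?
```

calc(7) = 7 * 6 * 5 * 4 * 3 * 2 * 1 = 5040

Answer: 5040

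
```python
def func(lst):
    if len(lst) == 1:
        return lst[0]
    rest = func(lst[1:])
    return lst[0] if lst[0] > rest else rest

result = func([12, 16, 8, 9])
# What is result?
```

Recursive max over [12, 16, 8, 9] = 16

Answer: 16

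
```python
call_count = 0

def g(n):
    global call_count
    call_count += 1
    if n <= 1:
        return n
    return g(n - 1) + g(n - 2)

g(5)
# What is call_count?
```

Calls(n) = 1 + Calls(n-1) + Calls(n-2); Calls(0)=Calls(1)=1. For n=5 this gives 15.

Answer: 15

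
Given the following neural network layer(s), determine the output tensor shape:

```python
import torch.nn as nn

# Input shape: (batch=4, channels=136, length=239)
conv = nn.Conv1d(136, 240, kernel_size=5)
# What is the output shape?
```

Input: (4, 136, 239) -> Output: (4, 240, 235)

Answer: (4, 240, 235)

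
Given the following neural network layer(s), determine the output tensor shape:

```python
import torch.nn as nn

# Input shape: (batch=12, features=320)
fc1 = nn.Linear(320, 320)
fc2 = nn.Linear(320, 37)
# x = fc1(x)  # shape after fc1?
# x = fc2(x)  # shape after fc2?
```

Input: (12, 320) -> after fc1: (12, 320) -> Output: (12, 37)

Answer: (12, 37)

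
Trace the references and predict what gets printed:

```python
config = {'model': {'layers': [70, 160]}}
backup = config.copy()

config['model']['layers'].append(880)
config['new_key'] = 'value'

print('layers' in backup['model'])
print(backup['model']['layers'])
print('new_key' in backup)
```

Key concept: shallow copy gotcha with nested dict.
Step by step:
`config = {'model': {'layers': [70, 160]}}` → config = {'model': {'layers': [70, 160]}}
`backup = config.copy()` → backup = {'model': {'layers': [70, 160]}}
`config['model']['layers'].append(880)` → config = {'model': {'layers': [70, 160, 880]}}; backup = {'model': {'layers': [70, 160, 880]}}
`config['new_key'] = 'value'` → config = {'model': {'layers': [70, 160, 880]}, 'new_key': 'value'}
`print('layers' in backup['model'])` → prints True
`print(backup['model']['layers'])` → prints [70, 160, 880]
`print('new_key' in backup)` → prints False

Answer:
True
[70, 160, 880]
False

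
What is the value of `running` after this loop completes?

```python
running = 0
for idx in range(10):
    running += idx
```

Sum of 0 to 9 = 45
`running` takes the values: 0 → 1 → 3 → 6 → 10 → 15 → 21 → 28 → 36 → 45

Answer: 45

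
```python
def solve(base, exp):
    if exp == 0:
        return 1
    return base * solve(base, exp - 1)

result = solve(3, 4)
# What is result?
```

solve(3, 4) = 3 * 3 * 3 * 3 = 81

Answer: 81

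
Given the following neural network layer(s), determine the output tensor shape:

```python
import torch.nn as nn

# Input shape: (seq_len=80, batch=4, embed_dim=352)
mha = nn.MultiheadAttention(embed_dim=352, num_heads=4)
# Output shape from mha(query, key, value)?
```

Input: (80, 4, 352) -> Output: (80, 4, 352)

Answer: (80, 4, 352)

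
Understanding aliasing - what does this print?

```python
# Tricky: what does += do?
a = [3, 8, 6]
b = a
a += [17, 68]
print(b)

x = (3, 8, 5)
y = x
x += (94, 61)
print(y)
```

Key concept: += behavior differs for mutable vs immutable.
Step by step:
`a = [3, 8, 6]` → a = [3, 8, 6]
`b = a` → b = [3, 8, 6] (same object as a)
`a += [17, 68]` → a = [3, 8, 6, 17, 68] (same object as b); b = [3, 8, 6, 17, 68] (same object as a)
`print(b)` → prints [3, 8, 6, 17, 68]
`x = (3, 8, 5)` → x = (3, 8, 5)
`y = x` → y = (3, 8, 5)
`x += (94, 61)` → x = (3, 8, 5, 94, 61)
`print(y)` → prints (3, 8, 5)

Answer:
[3, 8, 6, 17, 68]
(3, 8, 5)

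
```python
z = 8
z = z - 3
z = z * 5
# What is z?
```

Trace:
`z = 8` → z = 8
`z = z - 3` → z = 5
`z = z * 5` → z = 25
So z = 25

Answer: 25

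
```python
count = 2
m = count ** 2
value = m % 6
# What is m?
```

Trace:
`count = 2` → count = 2
`m = count ** 2` → m = 4
`value = m % 6` → value = 4
So m = 4

Answer: 4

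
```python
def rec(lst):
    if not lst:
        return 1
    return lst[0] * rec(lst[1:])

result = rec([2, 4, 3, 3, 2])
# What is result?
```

Product over [2, 4, 3, 3, 2] = 2 * 4 * 3 * 3 * 2 = 144

Answer: 144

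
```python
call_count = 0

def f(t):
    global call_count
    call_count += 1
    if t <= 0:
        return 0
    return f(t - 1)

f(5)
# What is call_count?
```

Linear recursion stepping by 1: 6 calls from t=5 down to ≤0.

Answer: 6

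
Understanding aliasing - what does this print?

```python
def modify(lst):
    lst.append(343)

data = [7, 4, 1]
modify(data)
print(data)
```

Key concept: function modifies passed list.
Step by step:
`data = [7, 4, 1]` → data = [7, 4, 1]
`modify(data)` → data = [7, 4, 1, 343]
`print(data)` → prints [7, 4, 1, 343]

Answer: [7, 4, 1, 343]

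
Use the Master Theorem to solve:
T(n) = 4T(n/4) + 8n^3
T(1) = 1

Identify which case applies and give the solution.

a=4, b=4, f(n)=8n^3. log_4(4) = 1. Since c=3 > 1 and the regularity condition holds (4(n/4)^3 = (4/4^3)n^3 with 4/4^3 < 1), Case 3 applies: T(n) = Θ(f(n)) = O(n^3).

Answer: O(n^3) - Case 3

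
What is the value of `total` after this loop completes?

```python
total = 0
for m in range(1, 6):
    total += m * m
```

Sum of squares 1² to 5² = 55
`total` takes the values: 0 → 1 → 5 → 14 → 30 → 55

Answer: 55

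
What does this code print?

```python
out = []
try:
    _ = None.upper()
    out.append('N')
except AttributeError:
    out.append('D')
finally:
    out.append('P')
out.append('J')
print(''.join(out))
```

Execution trace: 'D' (except AttributeError) → 'P' (finally) → 'J' (after the try/except). Output: DPJ

Answer: DPJ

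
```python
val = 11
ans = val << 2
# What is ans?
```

Trace:
`val = 11` → val = 11
`ans = val << 2` → ans = 44
So ans = 44

Answer: 44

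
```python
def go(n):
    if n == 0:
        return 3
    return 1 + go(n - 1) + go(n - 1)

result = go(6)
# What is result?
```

go(n) = 1 + 2·go(n-1), go(0)=3. Closed form: (3+1)·2^6 - 1 = 255.

Answer: 255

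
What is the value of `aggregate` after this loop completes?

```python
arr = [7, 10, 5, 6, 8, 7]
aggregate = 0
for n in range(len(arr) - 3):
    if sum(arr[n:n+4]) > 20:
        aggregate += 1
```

Count windows with sum > 20
`aggregate` takes the values: 0 → 1 → 2 → 3

Answer: 3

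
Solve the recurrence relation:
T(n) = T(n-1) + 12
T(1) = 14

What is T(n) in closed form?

Unrolling: T(n) = T(1) + 12·(n-1) = 14 + 12(n-1) = 12n + 2.

Answer: T(n) = 12n + 2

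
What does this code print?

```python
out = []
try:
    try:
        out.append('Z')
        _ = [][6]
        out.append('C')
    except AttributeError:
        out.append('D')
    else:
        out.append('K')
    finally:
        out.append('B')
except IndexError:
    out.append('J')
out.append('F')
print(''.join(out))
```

Execution trace: 'Z' (inner try body) → 'B' (inner finally) → 'J' (outer except IndexError) → 'F' (after the try/except). Output: ZBJF

Answer: ZBJF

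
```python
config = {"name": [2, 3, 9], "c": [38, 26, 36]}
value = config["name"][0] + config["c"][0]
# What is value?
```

Trace:
`config = {"name": [2, 3, 9], "c": [38, 26, 36]}` → config = {'name': [2, 3, 9], 'c': [38, 26, 36]}
`value = config["name"][0] + config["c"][0]` → value = 40
So value = 40

Answer: 40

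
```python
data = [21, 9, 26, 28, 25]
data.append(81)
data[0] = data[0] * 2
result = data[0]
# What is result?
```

Trace:
`data = [21, 9, 26, 28, 25]` → data = [21, 9, 26, 28, 25]
`data.append(81)` → data = [21, 9, 26, 28, 25, 81]
`data[0] = data[0] * 2` → data = [42, 9, 26, 28, 25, 81]
`result = data[0]` → result = 42
So result = 42

Answer: 42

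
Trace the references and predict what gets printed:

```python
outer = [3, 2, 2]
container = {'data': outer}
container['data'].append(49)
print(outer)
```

Key concept: dict holds reference to list.
Step by step:
`outer = [3, 2, 2]` → outer = [3, 2, 2]
`container = {'data': outer}` → container = {'data': [3, 2, 2]}
`container['data'].append(49)` → outer = [3, 2, 2, 49]; container = {'data': [3, 2, 2, 49]}
`print(outer)` → prints [3, 2, 2, 49]

Answer: [3, 2, 2, 49]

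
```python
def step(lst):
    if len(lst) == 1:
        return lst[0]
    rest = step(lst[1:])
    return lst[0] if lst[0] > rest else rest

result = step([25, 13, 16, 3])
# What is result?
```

Recursive max over [25, 13, 16, 3] = 25

Answer: 25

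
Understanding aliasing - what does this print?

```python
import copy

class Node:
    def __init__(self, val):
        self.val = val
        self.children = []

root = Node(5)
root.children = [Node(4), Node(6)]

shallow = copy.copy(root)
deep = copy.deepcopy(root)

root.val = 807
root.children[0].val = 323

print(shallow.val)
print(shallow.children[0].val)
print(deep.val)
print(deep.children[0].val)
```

Key concept: deep copy with custom objects.
Step by step:
`root = Node(5)` → root = Node(val=5, children=[])
`root.children = [Node(4), Node(6)]` → root = Node(val=5, children=[Node(val=4, children=[]), Node(val=6, children=[])])
`shallow = copy.copy(root)` → shallow = Node(val=5, children=[Node(val=4, children=[]), Node(val=6, children=[])])
`deep = copy.deepcopy(root)` → deep = Node(val=5, children=[Node(val=4, children=[]), Node(val=6, children=[])])
`root.val = 807` → root = Node(val=807, children=[Node(val=4, children=[]), Node(val=6, children=[])])
`root.children[0].val = 323` → root = Node(val=807, children=[Node(val=323, children=[]), Node(val=6, children=[])]); shallow = Node(val=5, children=[Node(val=323, children=[]), Node(val=6, children=[])])
`print(shallow.val)` → prints 5
`print(shallow.children[0].val)` → prints 323
`print(deep.val)` → prints 5
`print(deep.children[0].val)` → prints 4

Answer:
5
323
5
4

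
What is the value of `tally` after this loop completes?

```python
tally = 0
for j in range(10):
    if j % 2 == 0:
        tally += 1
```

Count numbers divisible by 2 in range(10)
`tally` takes the values: 0 → 1 → 2 → 3 → 4 → 5

Answer: 5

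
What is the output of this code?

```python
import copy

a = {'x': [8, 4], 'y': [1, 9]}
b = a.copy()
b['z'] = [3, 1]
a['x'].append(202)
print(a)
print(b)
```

Key concept: shallow copy of dict with mutable values.
Step by step:
`a = {'x': [8, 4], 'y': [1, 9]}` → a = {'x': [8, 4], 'y': [1, 9]}
`b = a.copy()` → b = {'x': [8, 4], 'y': [1, 9]}
`b['z'] = [3, 1]` → b = {'x': [8, 4], 'y': [1, 9], 'z': [3, 1]}
`a['x'].append(202)` → a = {'x': [8, 4, 202], 'y': [1, 9]}; b = {'x': [8, 4, 202], 'y': [1, 9], 'z': [3, 1]}
`print(a)` → prints {'x': [8, 4, 202], 'y': [1, 9]}
`print(b)` → prints {'x': [8, 4, 202], 'y': [1, 9], 'z': [3, 1]}

Answer:
{'x': [8, 4, 202], 'y': [1, 9]}
{'x': [8, 4, 202], 'y': [1, 9], 'z': [3, 1]}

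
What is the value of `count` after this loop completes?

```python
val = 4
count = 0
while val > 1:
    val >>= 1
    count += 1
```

Count right shifts until 1
`count` takes the values: 0 → 1 → 2

Answer: 2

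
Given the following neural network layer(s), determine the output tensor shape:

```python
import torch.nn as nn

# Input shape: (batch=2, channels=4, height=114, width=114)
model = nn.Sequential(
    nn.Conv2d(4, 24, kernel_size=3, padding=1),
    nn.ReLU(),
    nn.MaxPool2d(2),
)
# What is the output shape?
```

Input: (2, 4, 114, 114) -> after Conv2d: (2, 24, 114, 114) -> after ReLU: (2, 24, 114, 114) -> Output: (2, 24, 57, 57)

Answer: (2, 24, 57, 57)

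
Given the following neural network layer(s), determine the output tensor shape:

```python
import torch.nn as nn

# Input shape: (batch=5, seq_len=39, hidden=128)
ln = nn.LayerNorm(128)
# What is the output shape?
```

Input: (5, 39, 128) -> Output: (5, 39, 128)

Answer: (5, 39, 128)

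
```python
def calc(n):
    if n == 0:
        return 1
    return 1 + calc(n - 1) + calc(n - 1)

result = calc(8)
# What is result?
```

calc(n) = 1 + 2·calc(n-1), calc(0)=1. Closed form: (1+1)·2^8 - 1 = 511.

Answer: 511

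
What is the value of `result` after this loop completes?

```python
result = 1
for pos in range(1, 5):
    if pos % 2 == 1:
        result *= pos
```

Product of odd numbers 1 to 4
`result` takes the values: 1 → 3

Answer: 3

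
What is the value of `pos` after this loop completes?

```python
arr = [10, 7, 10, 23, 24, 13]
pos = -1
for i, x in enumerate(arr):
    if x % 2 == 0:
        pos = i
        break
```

First even number index in [10, 7, 10, 23, 24, 13]
`pos` takes the values: -1 → 0

Answer: 0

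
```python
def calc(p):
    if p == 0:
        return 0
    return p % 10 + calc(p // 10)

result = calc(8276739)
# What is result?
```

Sum of digits of 8276739: 9 + 3 + 7 + 6 + 7 + 2 + 8 = 42

Answer: 42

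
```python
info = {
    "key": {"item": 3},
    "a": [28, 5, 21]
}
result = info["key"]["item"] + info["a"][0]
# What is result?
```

Trace:
`info = { ...` → info = {'key': {'item': 3}, 'a': [28, 5, 21]}
`result = info["key"]["item"] + info["a"][0]` → result = 31
So result = 31

Answer: 31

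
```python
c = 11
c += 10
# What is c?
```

Trace:
`c = 11` → c = 11
`c += 10` → c = 21
So c = 21

Answer: 21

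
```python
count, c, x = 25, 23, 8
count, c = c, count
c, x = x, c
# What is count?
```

Trace:
`count, c, x = 25, 23, 8` → count = 25; c = 23; x = 8
`count, c = c, count` → count = 23; c = 25
`c, x = x, c` → c = 8; x = 25
So count = 23

Answer: 23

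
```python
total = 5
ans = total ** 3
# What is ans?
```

Trace:
`total = 5` → total = 5
`ans = total ** 3` → ans = 125
So ans = 125

Answer: 125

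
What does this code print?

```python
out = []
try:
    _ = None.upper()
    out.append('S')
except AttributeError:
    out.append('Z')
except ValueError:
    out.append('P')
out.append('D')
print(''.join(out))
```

Execution trace: 'Z' (except AttributeError) → 'D' (after the try/except). Output: ZD

Answer: ZD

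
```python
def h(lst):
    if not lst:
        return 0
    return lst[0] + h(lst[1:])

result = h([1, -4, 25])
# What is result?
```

1 + (-4) + 25 + 0 = 22

Answer: 22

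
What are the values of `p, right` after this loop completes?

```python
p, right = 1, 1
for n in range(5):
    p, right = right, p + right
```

Fibonacci: after 5 iterations
`p, right` takes the values: (1, 1) → (1, 2) → (2, 3) → (3, 5) → (5, 8) → (8, 13)

Answer: 8, 13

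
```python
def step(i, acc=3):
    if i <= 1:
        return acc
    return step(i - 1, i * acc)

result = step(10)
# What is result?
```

Accumulator trace (n, acc): (10, 3) -> (9, 30) -> (8, 270) -> (7, 2160) -> (6, 15120) -> (5, 90720) -> (4, 453600) -> (3, 1814400) -> (2, 5443200) -> (1, 10886400) -> return 10886400

Answer: 10886400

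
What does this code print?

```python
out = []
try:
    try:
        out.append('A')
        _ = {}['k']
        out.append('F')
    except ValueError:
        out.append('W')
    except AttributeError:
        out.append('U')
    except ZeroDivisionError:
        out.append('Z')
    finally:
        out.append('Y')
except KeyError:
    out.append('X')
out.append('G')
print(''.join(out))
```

Execution trace: 'A' (inner try body) → 'Y' (inner finally) → 'X' (outer except KeyError) → 'G' (after the try/except). Output: AYXG

Answer: AYXG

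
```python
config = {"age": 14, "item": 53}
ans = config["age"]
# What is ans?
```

Trace:
`config = {"age": 14, "item": 53}` → config = {'age': 14, 'item': 53}
`ans = config["age"]` → ans = 14
So ans = 14

Answer: 14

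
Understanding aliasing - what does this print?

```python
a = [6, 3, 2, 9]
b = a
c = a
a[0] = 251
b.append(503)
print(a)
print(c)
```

Key concept: multiple aliases.
Step by step:
`a = [6, 3, 2, 9]` → a = [6, 3, 2, 9]
`b = a` → b = [6, 3, 2, 9] (same object as a)
`c = a` → c = [6, 3, 2, 9] (same object as a, b)
`a[0] = 251` → a = [251, 3, 2, 9] (same object as b, c); b = [251, 3, 2, 9] (same object as a, c); c = [251, 3, 2, 9] (same object as a, b)
`b.append(503)` → a = [251, 3, 2, 9, 503] (same object as b, c); b = [251, 3, 2, 9, 503] (same object as a, c); c = [251, 3, 2, 9, 503] (same object as a, b)
`print(a)` → prints [251, 3, 2, 9, 503]
`print(c)` → prints [251, 3, 2, 9, 503]

Answer:
[251, 3, 2, 9, 503]
[251, 3, 2, 9, 503]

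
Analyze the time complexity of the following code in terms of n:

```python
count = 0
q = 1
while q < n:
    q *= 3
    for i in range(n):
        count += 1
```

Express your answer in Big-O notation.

Each loop level contributes: log n × n. Multiplying the contributions gives O(n log n).

Answer: O(n log n)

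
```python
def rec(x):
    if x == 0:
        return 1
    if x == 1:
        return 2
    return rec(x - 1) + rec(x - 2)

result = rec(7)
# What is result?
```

Build up from base cases: rec(0)=1, rec(1)=2, rec(2)=3, rec(3)=5, rec(4)=8, rec(5)=13, rec(6)=21, ..., rec(7)=34

Answer: 34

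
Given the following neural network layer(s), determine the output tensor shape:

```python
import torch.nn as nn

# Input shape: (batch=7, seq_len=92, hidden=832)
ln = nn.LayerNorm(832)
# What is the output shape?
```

Input: (7, 92, 832) -> Output: (7, 92, 832)

Answer: (7, 92, 832)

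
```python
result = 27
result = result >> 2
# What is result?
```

Trace:
`result = 27` → result = 27
`result = result >> 2` → result = 6
So result = 6

Answer: 6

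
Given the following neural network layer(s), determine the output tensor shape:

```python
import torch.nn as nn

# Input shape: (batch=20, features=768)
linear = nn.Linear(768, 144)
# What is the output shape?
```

Input: (20, 768) -> Output: (20, 144)

Answer: (20, 144)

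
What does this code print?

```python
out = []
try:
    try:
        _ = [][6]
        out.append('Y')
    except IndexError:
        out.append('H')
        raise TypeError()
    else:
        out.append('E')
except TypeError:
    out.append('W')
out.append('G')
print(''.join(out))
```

Execution trace: 'H' (inner except IndexError) → 'W' (outer except TypeError) → 'G' (after the try/except). Output: HWG

Answer: HWG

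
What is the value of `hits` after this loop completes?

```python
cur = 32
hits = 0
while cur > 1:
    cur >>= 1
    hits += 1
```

Count right shifts until 1
`hits` takes the values: 0 → 1 → 2 → 3 → 4 → 5

Answer: 5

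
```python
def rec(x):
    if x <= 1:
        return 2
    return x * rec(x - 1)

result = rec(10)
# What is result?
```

rec(10) = 10 * 9 * 8 * 7 * 6 * 5 * 4 * 3 * 2 * 2 = 7257600

Answer: 7257600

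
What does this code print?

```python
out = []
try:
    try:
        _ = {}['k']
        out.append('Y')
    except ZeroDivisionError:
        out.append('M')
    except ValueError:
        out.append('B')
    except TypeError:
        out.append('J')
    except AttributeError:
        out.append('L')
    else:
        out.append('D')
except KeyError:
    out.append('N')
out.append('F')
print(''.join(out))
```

Execution trace: 'N' (outer except KeyError) → 'F' (after the try/except). Output: NF

Answer: NF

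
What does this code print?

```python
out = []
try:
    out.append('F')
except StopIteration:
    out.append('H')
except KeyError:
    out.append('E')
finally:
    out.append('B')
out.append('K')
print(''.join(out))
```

Execution trace: 'F' (try body, no exception) → 'B' (finally) → 'K' (after the try/except). Output: FBK

Answer: FBK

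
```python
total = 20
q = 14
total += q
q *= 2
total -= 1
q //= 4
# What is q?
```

Trace:
`total = 20` → total = 20
`q = 14` → q = 14
`total += q` → total = 34
`q *= 2` → q = 28
`total -= 1` → total = 33
`q //= 4` → q = 7
So q = 7

Answer: 7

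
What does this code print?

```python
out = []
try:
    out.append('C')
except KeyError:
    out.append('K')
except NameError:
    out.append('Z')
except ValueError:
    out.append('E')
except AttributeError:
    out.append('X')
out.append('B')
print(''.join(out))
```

Execution trace: 'C' (try body, no exception) → 'B' (after the try/except). Output: CB

Answer: CB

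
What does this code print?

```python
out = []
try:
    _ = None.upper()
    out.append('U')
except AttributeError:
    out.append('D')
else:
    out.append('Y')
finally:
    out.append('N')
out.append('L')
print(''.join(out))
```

Execution trace: 'D' (except AttributeError) → 'N' (finally) → 'L' (after the try/except). Output: DNL

Answer: DNL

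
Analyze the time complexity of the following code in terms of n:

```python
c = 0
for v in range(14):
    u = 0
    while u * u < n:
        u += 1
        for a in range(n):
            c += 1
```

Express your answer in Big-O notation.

Each loop level contributes: 1 × √n × n. Multiplying the contributions gives O(n√n).

Answer: O(n√n)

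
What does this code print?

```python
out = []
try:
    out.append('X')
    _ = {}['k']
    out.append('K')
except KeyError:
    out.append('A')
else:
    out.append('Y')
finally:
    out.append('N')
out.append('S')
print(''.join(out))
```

Execution trace: 'X' (try body) → 'A' (except KeyError) → 'N' (finally) → 'S' (after the try/except). Output: XANS

Answer: XANS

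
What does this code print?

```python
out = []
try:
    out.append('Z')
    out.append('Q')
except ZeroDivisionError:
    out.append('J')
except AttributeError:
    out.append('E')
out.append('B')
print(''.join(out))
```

Execution trace: 'Z' (try body) → 'Q' (try body, no exception) → 'B' (after the try/except). Output: ZQB

Answer: ZQB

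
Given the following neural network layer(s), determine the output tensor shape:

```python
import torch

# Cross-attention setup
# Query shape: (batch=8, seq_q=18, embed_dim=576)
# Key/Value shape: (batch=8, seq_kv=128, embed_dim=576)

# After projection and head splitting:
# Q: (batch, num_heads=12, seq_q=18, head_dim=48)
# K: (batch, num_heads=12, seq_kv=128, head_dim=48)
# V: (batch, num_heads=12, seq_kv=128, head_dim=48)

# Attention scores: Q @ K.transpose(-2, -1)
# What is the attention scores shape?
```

Input: (8, 18, 576) -> Output: (8, 12, 18, 128)

Answer: (8, 12, 18, 128)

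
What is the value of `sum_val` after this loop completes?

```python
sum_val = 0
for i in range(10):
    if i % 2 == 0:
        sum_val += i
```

Sum of even numbers 0 to 9
`sum_val` takes the values: 0 → 2 → 6 → 12 → 20

Answer: 20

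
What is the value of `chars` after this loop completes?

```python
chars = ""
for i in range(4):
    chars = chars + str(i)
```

Concatenate digits 0 to 3
`chars` takes the values: "" → "0" → "01" → "012" → "0123"

Answer: "0123"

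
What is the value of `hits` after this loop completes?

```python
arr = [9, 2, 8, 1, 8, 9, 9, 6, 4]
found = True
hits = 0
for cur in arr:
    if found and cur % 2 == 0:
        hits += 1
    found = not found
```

Count even values at even positions
`hits` takes the values: 0 → 1 → 2 → 3

Answer: 3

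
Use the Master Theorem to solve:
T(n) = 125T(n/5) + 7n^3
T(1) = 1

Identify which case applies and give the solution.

a=125, b=5, f(n)=7n^3. log_5(125) = 3. Since c=3 = 3, Case 2 applies: T(n) = Θ(n^log_b(a) · log n) = O(n^3 log n).

Answer: O(n^3 log n) - Case 2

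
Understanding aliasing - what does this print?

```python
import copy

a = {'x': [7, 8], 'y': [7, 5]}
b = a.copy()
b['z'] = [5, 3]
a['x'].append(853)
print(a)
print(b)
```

Key concept: shallow copy of dict with mutable values.
Step by step:
`a = {'x': [7, 8], 'y': [7, 5]}` → a = {'x': [7, 8], 'y': [7, 5]}
`b = a.copy()` → b = {'x': [7, 8], 'y': [7, 5]}
`b['z'] = [5, 3]` → b = {'x': [7, 8], 'y': [7, 5], 'z': [5, 3]}
`a['x'].append(853)` → a = {'x': [7, 8, 853], 'y': [7, 5]}; b = {'x': [7, 8, 853], 'y': [7, 5], 'z': [5, 3]}
`print(a)` → prints {'x': [7, 8, 853], 'y': [7, 5]}
`print(b)` → prints {'x': [7, 8, 853], 'y': [7, 5], 'z': [5, 3]}

Answer:
{'x': [7, 8, 853], 'y': [7, 5]}
{'x': [7, 8, 853], 'y': [7, 5], 'z': [5, 3]}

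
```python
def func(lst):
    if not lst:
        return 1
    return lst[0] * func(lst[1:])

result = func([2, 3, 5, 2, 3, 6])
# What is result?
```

Product over [2, 3, 5, 2, 3, 6] = 2 * 3 * 5 * 2 * 3 * 6 = 1080

Answer: 1080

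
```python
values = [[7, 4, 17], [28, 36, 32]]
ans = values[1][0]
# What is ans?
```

Trace:
`values = [[7, 4, 17], [28, 36, 32]]` → values = [[7, 4, 17], [28, 36, 32]]
`ans = values[1][0]` → ans = 28
So ans = 28

Answer: 28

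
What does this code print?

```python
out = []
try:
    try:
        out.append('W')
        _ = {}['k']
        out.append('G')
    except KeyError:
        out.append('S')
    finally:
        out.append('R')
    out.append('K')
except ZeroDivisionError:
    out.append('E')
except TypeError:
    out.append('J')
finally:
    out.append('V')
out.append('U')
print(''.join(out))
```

Execution trace: 'W' (inner try body) → 'S' (inner except KeyError) → 'R' (inner finally) → 'K' (try body, no exception) → 'V' (finally) → 'U' (after the try/except). Output: WSRKVU

Answer: WSRKVU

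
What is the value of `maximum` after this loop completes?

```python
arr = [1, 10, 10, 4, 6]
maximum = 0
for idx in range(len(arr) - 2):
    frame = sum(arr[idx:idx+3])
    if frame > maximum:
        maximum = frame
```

Max sum of 3-element window in [1, 10, 10, 4, 6]
`maximum` takes the values: 0 → 21 → 24

Answer: 24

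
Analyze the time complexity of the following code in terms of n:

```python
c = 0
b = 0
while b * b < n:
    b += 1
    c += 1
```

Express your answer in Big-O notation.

Each loop level contributes: √n. Multiplying the contributions gives O(√n).

Answer: O(√n)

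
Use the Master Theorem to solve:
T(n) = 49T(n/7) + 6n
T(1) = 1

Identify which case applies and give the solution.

a=49, b=7, f(n)=6n. log_7(49) = 2. Since c=1 < 2, Case 1 applies: T(n) = Θ(n^log_b(a)) = O(n^2).

Answer: O(n^2) - Case 1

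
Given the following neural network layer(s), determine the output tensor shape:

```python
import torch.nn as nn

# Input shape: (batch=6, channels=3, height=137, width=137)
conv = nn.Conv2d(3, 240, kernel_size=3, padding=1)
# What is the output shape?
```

Input: (6, 3, 137, 137) -> Output: (6, 240, 137, 137)

Answer: (6, 240, 137, 137)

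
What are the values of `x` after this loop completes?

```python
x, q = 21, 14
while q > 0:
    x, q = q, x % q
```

GCD of 21 and 14
`x` takes the values: 21 → 14 → 7

Answer: 7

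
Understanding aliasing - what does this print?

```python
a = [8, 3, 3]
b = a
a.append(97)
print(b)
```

Key concept: basic list aliasing.
Step by step:
`a = [8, 3, 3]` → a = [8, 3, 3]
`b = a` → b = [8, 3, 3] (same object as a)
`a.append(97)` → a = [8, 3, 3, 97] (same object as b); b = [8, 3, 3, 97] (same object as a)
`print(b)` → prints [8, 3, 3, 97]

Answer: [8, 3, 3, 97]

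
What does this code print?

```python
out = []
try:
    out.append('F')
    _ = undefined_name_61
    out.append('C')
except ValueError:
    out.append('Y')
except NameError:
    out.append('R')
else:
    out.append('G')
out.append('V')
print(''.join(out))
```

Execution trace: 'F' (try body) → 'R' (except NameError) → 'V' (after the try/except). Output: FRV

Answer: FRV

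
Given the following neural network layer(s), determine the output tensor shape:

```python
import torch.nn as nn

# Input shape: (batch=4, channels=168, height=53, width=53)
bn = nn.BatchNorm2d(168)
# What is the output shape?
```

Input: (4, 168, 53, 53) -> Output: (4, 168, 53, 53)

Answer: (4, 168, 53, 53)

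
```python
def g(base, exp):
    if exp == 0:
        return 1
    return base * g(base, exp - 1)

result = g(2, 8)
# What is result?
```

g(2, 8) = 2 * 2 * 2 * 2 * 2 * 2 * 2 * 2 = 256

Answer: 256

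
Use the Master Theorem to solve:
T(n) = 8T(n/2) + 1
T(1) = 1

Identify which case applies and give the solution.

a=8, b=2, f(n)=1. log_2(8) = 3. Since c=0 < 3, Case 1 applies: T(n) = Θ(n^log_b(a)) = O(n^3).

Answer: O(n^3) - Case 1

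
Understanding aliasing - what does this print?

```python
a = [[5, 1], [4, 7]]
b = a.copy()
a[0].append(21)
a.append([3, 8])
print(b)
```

Key concept: shallow copy with nested lists.
Step by step:
`a = [[5, 1], [4, 7]]` → a = [[5, 1], [4, 7]]
`b = a.copy()` → b = [[5, 1], [4, 7]]
`a[0].append(21)` → a = [[5, 1, 21], [4, 7]]; b = [[5, 1, 21], [4, 7]]
`a.append([3, 8])` → a = [[5, 1, 21], [4, 7], [3, 8]]
`print(b)` → prints [[5, 1, 21], [4, 7]]

Answer: [[5, 1, 21], [4, 7]]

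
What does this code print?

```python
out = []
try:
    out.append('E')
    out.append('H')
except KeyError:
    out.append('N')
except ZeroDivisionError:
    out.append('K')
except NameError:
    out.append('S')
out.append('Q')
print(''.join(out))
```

Execution trace: 'E' (try body) → 'H' (try body, no exception) → 'Q' (after the try/except). Output: EHQ

Answer: EHQ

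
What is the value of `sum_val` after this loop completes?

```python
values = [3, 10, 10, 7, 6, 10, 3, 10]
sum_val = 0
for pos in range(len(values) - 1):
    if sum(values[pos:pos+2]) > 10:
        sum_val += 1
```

Count windows with sum > 10
`sum_val` takes the values: 0 → 1 → 2 → 3 → 4 → 5 → 6 → 7

Answer: 7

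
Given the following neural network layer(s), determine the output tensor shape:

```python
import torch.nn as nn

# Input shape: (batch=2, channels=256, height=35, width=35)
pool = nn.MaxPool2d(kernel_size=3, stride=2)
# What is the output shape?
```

Input: (2, 256, 35, 35) -> Output: (2, 256, 17, 17)

Answer: (2, 256, 17, 17)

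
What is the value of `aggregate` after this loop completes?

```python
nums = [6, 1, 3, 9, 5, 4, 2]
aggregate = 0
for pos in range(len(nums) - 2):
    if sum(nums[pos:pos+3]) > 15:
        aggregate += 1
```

Count windows with sum > 15
`aggregate` takes the values: 0 → 1 → 2

Answer: 2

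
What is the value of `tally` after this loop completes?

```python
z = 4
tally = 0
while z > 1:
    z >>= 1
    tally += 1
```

Count right shifts until 1
`tally` takes the values: 0 → 1 → 2

Answer: 2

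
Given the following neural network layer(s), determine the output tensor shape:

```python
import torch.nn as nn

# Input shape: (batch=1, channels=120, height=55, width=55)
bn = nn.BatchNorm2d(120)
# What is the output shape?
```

Input: (1, 120, 55, 55) -> Output: (1, 120, 55, 55)

Answer: (1, 120, 55, 55)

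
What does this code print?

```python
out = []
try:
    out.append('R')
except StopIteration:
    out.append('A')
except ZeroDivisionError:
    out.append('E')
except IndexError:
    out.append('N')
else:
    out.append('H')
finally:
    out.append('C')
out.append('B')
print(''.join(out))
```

Execution trace: 'R' (try body, no exception) → 'H' (else) → 'C' (finally) → 'B' (after the try/except). Output: RHCB

Answer: RHCB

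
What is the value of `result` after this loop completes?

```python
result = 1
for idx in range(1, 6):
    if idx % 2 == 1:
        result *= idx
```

Product of odd numbers 1 to 5
`result` takes the values: 1 → 3 → 15

Answer: 15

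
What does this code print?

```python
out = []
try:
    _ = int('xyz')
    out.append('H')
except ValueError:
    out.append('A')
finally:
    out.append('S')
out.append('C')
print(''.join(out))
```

Execution trace: 'A' (except ValueError) → 'S' (finally) → 'C' (after the try/except). Output: ASC

Answer: ASC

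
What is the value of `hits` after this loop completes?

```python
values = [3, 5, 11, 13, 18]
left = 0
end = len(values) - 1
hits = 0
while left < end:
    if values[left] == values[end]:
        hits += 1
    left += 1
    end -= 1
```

Count matching pairs from ends
`hits` takes the values: 0

Answer: 0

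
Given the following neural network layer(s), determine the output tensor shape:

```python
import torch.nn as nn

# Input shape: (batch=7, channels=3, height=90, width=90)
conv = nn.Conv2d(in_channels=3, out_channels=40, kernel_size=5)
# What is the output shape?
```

Input: (7, 3, 90, 90) -> Output: (7, 40, 86, 86)

Answer: (7, 40, 86, 86)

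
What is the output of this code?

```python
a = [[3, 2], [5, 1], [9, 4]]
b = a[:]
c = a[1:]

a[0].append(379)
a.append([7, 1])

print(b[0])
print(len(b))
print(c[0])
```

Key concept: slice with nested mutation.
Step by step:
`a = [[3, 2], [5, 1], [9, 4]]` → a = [[3, 2], [5, 1], [9, 4]]
`b = a[:]` → b = [[3, 2], [5, 1], [9, 4]]
`c = a[1:]` → c = [[5, 1], [9, 4]]
`a[0].append(379)` → a = [[3, 2, 379], [5, 1], [9, 4]]; b = [[3, 2, 379], [5, 1], [9, 4]]
`a.append([7, 1])` → a = [[3, 2, 379], [5, 1], [9, 4], [7, 1]]
`print(b[0])` → prints [3, 2, 379]
`print(len(b))` → prints 3
`print(c[0])` → prints [5, 1]

Answer:
[3, 2, 379]
3
[5, 1]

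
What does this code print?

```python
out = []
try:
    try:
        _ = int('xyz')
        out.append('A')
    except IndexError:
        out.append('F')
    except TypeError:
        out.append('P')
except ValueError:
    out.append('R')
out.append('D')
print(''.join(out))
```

Execution trace: 'R' (outer except ValueError) → 'D' (after the try/except). Output: RD

Answer: RD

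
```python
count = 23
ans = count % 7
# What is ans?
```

Trace:
`count = 23` → count = 23
`ans = count % 7` → ans = 2
So ans = 2

Answer: 2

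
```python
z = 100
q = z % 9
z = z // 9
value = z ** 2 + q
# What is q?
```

Trace:
`z = 100` → z = 100
`q = z % 9` → q = 1
`z = z // 9` → z = 11
`value = z ** 2 + q` → value = 122
So q = 1

Answer: 1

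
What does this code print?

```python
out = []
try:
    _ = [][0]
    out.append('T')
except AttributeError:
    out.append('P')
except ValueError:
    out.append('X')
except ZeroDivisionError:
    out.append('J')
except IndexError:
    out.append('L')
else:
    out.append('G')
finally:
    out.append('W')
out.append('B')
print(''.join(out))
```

Execution trace: 'L' (except IndexError) → 'W' (finally) → 'B' (after the try/except). Output: LWB

Answer: LWB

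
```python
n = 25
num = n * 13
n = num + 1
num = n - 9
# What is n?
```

Trace:
`n = 25` → n = 25
`num = n * 13` → num = 325
`n = num + 1` → n = 326
`num = n - 9` → num = 317
So n = 326

Answer: 326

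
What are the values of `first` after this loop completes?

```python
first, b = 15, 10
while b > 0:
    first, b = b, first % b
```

GCD of 15 and 10
`first` takes the values: 15 → 10 → 5

Answer: 5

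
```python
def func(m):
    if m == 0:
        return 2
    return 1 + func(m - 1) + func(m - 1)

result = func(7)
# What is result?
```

func(m) = 1 + 2·func(m-1), func(0)=2. Closed form: (2+1)·2^7 - 1 = 383.

Answer: 383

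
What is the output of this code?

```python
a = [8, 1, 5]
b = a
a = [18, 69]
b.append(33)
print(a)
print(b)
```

Key concept: rebinding vs mutation: a is rebound to a new list, b still points at the original.
Step by step:
`a = [8, 1, 5]` → a = [8, 1, 5]
`b = a` → b = [8, 1, 5] (same object as a)
`a = [18, 69]` → a = [18, 69]
`b.append(33)` → b = [8, 1, 5, 33]
`print(a)` → prints [18, 69]
`print(b)` → prints [8, 1, 5, 33]

Answer:
[18, 69]
[8, 1, 5, 33]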